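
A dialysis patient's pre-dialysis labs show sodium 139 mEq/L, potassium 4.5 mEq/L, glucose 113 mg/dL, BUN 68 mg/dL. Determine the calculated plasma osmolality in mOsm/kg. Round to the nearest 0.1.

Calculated osmolality = 2·Na + glucose/18 + BUN/2.8
= 2·139 + 113/18 + 68/2.8
= 278 + 6.28 + 24.29
= 308.57 mOsm/kg

308.6 mOsm/kg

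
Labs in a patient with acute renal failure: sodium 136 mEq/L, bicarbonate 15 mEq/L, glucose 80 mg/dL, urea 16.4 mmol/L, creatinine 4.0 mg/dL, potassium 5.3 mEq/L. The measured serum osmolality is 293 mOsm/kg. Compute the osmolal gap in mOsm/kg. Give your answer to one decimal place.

0.2 mOsm/kg

Calculated osmolality = 2·Na + glucose/18 + urea
= 2·136 + 80/18 + 16.4
= 272 + 4.44 + 16.40
= 292.84 mOsm/kg ≈ 292.8 mOsm/kg
Osmolar gap = measured − calculated = 293 − 292.8 = 0.2 mOsm/kg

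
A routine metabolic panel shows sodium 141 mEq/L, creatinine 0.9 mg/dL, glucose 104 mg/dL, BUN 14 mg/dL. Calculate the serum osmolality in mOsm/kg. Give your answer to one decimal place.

292.8 mOsm/kg

Calculated osmolality = 2·Na + glucose/18 + BUN/2.8
= 2·141 + 104/18 + 14/2.8
= 282 + 5.78 + 5
= 292.78 mOsm/kg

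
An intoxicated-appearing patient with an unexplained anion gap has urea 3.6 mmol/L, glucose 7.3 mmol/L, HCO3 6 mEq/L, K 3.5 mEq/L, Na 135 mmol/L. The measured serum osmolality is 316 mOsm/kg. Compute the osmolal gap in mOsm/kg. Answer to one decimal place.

35.1 mOsm/kg

Calculated osmolality = 2·Na + glucose + urea
= 2·135 + 7.3 + 3.6
= 270 + 7.30 + 3.60
= 280.9 mOsm/kg ≈ 280.9 mOsm/kg
Osmolar gap = measured − calculated = 316 − 280.9 = 35.1 mOsm/kg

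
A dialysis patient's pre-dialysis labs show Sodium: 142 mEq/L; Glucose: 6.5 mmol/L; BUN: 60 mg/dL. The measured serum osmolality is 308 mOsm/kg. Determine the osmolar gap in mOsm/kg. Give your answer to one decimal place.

-3.9 mOsm/kg

Calculated osmolality = 2·Na + glucose + BUN/2.8
= 2·142 + 6.5 + 60/2.8
= 284 + 6.50 + 21.43
= 311.93 mOsm/kg ≈ 311.9 mOsm/kg
Osmolar gap = measured − calculated = 308 − 311.9 = -3.9 mOsm/kg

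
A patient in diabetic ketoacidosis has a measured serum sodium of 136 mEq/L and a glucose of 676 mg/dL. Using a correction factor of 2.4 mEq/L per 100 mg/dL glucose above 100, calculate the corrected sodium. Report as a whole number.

Corrected Na = measured Na + 2.4 · (glucose − 100)/100
= 136 + 2.4 · (676 − 100)/100
= 136 + 13.8
= 149.8 mEq/L

150 mEq/L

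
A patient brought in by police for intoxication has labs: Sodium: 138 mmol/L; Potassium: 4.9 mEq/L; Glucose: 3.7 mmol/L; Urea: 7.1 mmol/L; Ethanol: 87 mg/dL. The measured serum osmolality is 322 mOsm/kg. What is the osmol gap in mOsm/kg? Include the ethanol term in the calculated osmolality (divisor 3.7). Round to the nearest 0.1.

Calculated osmolality = 2·Na + glucose + urea + ethanol/3.7
= 2·138 + 3.7 + 7.1 + 87/3.7
= 276 + 3.70 + 7.10 + 23.51
= 310.31 mOsm/kg ≈ 310.3 mOsm/kg
Osmolar gap = measured − calculated = 322 − 310.3 = 11.7 mOsm/kg

11.7 mOsm/kg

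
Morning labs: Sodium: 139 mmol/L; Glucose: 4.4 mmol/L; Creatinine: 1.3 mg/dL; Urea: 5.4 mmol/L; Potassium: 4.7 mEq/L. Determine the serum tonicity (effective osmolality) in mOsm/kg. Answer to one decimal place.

Effective osmolality excludes urea (freely permeant across cell membranes):
2·Na + glucose
= 2·139 + 4.4
= 278 + 4.4
= 282.4 mOsm/kg

282.4 mOsm/kg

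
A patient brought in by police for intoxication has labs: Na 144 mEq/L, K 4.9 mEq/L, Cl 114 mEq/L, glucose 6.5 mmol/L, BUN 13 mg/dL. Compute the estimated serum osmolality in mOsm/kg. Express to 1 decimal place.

Calculated osmolality = 2·Na + glucose + BUN/2.8
= 2·144 + 6.5 + 13/2.8
= 288 + 6.50 + 4.64
= 299.14 mOsm/kg

299.1 mOsm/kg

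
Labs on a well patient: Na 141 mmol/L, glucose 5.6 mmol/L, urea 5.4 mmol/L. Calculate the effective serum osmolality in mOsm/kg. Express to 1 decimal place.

287.6 mOsm/kg

Effective osmolality excludes urea (freely permeant across cell membranes):
2·Na + glucose
= 2·141 + 5.6
= 282 + 5.6
= 287.6 mOsm/kg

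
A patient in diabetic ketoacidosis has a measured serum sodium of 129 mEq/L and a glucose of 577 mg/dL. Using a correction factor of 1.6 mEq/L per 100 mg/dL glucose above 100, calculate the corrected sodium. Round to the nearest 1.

Corrected Na = measured Na + 1.6 · (glucose − 100)/100
= 129 + 1.6 · (577 − 100)/100
= 129 + 7.6
= 136.6 mEq/L

137 mEq/L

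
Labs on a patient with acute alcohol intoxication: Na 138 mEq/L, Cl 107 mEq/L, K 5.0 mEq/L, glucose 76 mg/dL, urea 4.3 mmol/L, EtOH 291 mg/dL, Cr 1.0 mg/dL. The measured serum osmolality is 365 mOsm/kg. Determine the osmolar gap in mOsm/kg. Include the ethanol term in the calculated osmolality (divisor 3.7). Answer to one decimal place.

Calculated osmolality = 2·Na + glucose/18 + urea + ethanol/3.7
= 2·138 + 76/18 + 4.3 + 291/3.7
= 276 + 4.22 + 4.30 + 78.65
= 363.17 mOsm/kg ≈ 363.2 mOsm/kg
Osmolar gap = measured − calculated = 365 − 363.2 = 1.8 mOsm/kg

1.8 mOsm/kg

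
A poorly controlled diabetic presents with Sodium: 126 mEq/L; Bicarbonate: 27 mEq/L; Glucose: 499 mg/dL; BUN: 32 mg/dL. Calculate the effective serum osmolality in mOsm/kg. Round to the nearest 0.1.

279.7 mOsm/kg

Effective osmolality excludes urea (freely permeant across cell membranes):
2·Na + glucose/18
= 2·126 + 499/18
= 252 + 27.72
= 279.72 mOsm/kg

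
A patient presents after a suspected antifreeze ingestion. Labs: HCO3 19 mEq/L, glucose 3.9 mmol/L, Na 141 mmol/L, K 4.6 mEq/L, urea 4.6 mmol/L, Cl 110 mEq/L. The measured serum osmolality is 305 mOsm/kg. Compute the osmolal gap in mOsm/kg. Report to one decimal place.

14.5 mOsm/kg

Calculated osmolality = 2·Na + glucose + urea
= 2·141 + 3.9 + 4.6
= 282 + 3.90 + 4.60
= 290.5 mOsm/kg ≈ 290.5 mOsm/kg
Osmolar gap = measured − calculated = 305 − 290.5 = 14.5 mOsm/kg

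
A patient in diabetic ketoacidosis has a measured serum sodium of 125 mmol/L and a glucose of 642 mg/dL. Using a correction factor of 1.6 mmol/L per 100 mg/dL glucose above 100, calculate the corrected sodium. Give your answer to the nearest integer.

134 mmol/L

Corrected Na = measured Na + 1.6 · (glucose − 100)/100
= 125 + 1.6 · (642 − 100)/100
= 125 + 8.7
= 133.7 mmol/L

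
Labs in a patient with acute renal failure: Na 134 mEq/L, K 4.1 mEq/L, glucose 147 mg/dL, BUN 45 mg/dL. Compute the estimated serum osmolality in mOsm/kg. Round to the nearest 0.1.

292.2 mOsm/kg

Calculated osmolality = 2·Na + glucose/18 + BUN/2.8
= 2·134 + 147/18 + 45/2.8
= 268 + 8.17 + 16.07
= 292.24 mOsm/kg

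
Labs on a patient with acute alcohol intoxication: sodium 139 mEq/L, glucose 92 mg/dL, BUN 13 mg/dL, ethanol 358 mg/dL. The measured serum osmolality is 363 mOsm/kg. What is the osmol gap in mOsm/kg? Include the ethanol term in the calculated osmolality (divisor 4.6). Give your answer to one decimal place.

Calculated osmolality = 2·Na + glucose/18 + BUN/2.8 + ethanol/4.6
= 2·139 + 92/18 + 13/2.8 + 358/4.6
= 278 + 5.11 + 4.64 + 77.83
= 365.58 mOsm/kg ≈ 365.6 mOsm/kg
Osmolar gap = measured − calculated = 363 − 365.6 = -2.6 mOsm/kg

-2.6 mOsm/kg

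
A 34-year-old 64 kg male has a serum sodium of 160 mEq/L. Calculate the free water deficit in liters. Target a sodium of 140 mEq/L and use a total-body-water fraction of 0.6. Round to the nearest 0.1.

5.5 L

TBW = 0.6 · 64 = 38.4 L
Free water deficit = TBW · (Na/140 − 1)
= 38.4 · (160/140 − 1)
= 38.4 · 0.1429
= 5.49 L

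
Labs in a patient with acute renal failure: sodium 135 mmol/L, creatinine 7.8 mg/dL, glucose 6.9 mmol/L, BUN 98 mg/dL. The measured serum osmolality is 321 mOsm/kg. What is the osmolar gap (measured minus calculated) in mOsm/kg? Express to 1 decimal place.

9.1 mOsm/kg

Calculated osmolality = 2·Na + glucose + BUN/2.8
= 2·135 + 6.9 + 98/2.8
= 270 + 6.90 + 35
= 311.9 mOsm/kg ≈ 311.9 mOsm/kg
Osmolar gap = measured − calculated = 321 − 311.9 = 9.1 mOsm/kg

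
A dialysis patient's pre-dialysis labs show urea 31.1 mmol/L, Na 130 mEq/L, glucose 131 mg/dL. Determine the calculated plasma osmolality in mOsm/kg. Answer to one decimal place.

Calculated osmolality = 2·Na + glucose/18 + urea
= 2·130 + 131/18 + 31.1
= 260 + 7.28 + 31.10
= 298.38 mOsm/kg

298.4 mOsm/kg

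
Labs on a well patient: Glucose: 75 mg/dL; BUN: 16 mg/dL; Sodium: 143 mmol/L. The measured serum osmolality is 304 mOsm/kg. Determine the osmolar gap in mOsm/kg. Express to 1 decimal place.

Calculated osmolality = 2·Na + glucose/18 + BUN/2.8
= 2·143 + 75/18 + 16/2.8
= 286 + 4.17 + 5.71
= 295.88 mOsm/kg ≈ 295.9 mOsm/kg
Osmolar gap = measured − calculated = 304 − 295.9 = 8.1 mOsm/kg

8.1 mOsm/kg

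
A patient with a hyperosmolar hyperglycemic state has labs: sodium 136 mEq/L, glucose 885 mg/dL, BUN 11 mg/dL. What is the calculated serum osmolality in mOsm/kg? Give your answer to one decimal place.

Calculated osmolality = 2·Na + glucose/18 + BUN/2.8
= 2·136 + 885/18 + 11/2.8
= 272 + 49.17 + 3.93
= 325.1 mOsm/kg

325.1 mOsm/kg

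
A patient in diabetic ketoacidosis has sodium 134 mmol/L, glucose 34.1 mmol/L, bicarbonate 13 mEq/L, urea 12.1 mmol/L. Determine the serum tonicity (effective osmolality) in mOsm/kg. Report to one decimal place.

302.1 mOsm/kg

Effective osmolality excludes urea (freely permeant across cell membranes):
2·Na + glucose
= 2·134 + 34.1
= 268 + 34.1
= 302.1 mOsm/kg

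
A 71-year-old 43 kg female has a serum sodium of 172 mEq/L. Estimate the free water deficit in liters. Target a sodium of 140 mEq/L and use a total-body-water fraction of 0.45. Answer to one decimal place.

TBW = 0.45 · 43 = 19.35 L
Free water deficit = TBW · (Na/140 − 1)
= 19.35 · (172/140 − 1)
= 19.35 · 0.2286
= 4.42 L

4.4 L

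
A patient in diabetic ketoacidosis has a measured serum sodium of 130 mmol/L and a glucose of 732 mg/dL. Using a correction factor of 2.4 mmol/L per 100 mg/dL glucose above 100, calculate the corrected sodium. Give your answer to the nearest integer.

Corrected Na = measured Na + 2.4 · (glucose − 100)/100
= 130 + 2.4 · (732 − 100)/100
= 130 + 15.2
= 145.2 mmol/L

145 mmol/L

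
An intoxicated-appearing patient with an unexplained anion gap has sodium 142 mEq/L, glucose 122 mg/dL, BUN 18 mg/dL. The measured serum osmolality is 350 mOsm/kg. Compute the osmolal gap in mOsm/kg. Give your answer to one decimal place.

52.8 mOsm/kg

Calculated osmolality = 2·Na + glucose/18 + BUN/2.8
= 2·142 + 122/18 + 18/2.8
= 284 + 6.78 + 6.43
= 297.21 mOsm/kg ≈ 297.2 mOsm/kg
Osmolar gap = measured − calculated = 350 − 297.2 = 52.8 mOsm/kg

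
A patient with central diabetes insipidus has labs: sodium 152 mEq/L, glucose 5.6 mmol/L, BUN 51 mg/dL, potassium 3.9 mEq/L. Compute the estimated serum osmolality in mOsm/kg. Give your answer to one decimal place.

Calculated osmolality = 2·Na + glucose + BUN/2.8
= 2·152 + 5.6 + 51/2.8
= 304 + 5.60 + 18.21
= 327.81 mOsm/kg

327.8 mOsm/kg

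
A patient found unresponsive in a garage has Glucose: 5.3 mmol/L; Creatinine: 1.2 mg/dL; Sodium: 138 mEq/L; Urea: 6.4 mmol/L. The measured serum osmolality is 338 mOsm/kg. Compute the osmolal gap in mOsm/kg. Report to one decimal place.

50.3 mOsm/kg

Calculated osmolality = 2·Na + glucose + urea
= 2·138 + 5.3 + 6.4
= 276 + 5.30 + 6.40
= 287.7 mOsm/kg ≈ 287.7 mOsm/kg
Osmolar gap = measured − calculated = 338 − 287.7 = 50.3 mOsm/kg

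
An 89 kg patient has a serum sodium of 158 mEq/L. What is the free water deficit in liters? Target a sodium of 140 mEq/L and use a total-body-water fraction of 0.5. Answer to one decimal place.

5.7 L

TBW = 0.5 · 89 = 44.5 L
Free water deficit = TBW · (Na/140 − 1)
= 44.5 · (158/140 − 1)
= 44.5 · 0.1286
= 5.72 L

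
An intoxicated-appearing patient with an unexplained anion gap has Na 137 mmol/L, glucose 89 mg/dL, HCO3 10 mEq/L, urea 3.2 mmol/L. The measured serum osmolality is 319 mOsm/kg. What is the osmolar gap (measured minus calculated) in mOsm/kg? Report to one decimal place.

36.9 mOsm/kg

Calculated osmolality = 2·Na + glucose/18 + urea
= 2·137 + 89/18 + 3.2
= 274 + 4.94 + 3.20
= 282.14 mOsm/kg ≈ 282.1 mOsm/kg
Osmolar gap = measured − calculated = 319 − 282.1 = 36.9 mOsm/kg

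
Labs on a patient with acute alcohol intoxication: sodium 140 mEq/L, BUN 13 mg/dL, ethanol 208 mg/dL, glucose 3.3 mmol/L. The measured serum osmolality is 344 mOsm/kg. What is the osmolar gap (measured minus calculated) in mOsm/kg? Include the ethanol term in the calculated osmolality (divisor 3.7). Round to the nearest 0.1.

-0.2 mOsm/kg

Calculated osmolality = 2·Na + glucose + BUN/2.8 + ethanol/3.7
= 2·140 + 3.3 + 13/2.8 + 208/3.7
= 280 + 3.30 + 4.64 + 56.22
= 344.16 mOsm/kg ≈ 344.2 mOsm/kg
Osmolar gap = measured − calculated = 344 − 344.2 = -0.2 mOsm/kg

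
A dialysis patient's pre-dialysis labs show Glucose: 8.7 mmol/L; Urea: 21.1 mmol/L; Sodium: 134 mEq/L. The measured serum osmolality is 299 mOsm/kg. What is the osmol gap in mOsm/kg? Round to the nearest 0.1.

Calculated osmolality = 2·Na + glucose + urea
= 2·134 + 8.7 + 21.1
= 268 + 8.70 + 21.10
= 297.8 mOsm/kg ≈ 297.8 mOsm/kg
Osmolar gap = measured − calculated = 299 − 297.8 = 1.2 mOsm/kg

1.2 mOsm/kg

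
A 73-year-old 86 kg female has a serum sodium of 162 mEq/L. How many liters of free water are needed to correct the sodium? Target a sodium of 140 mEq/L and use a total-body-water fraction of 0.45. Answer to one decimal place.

TBW = 0.45 · 86 = 38.7 L
Free water deficit = TBW · (Na/140 − 1)
= 38.7 · (162/140 − 1)
= 38.7 · 0.1571
= 6.08 L

6.1 L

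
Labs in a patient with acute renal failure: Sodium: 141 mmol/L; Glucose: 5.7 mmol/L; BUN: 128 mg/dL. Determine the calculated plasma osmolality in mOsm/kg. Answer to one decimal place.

Calculated osmolality = 2·Na + glucose + BUN/2.8
= 2·141 + 5.7 + 128/2.8
= 282 + 5.70 + 45.71
= 333.41 mOsm/kg

333.4 mOsm/kg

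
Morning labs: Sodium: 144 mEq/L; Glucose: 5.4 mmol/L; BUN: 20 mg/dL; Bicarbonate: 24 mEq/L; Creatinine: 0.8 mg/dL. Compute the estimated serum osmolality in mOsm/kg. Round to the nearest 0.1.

300.5 mOsm/kg

Calculated osmolality = 2·Na + glucose + BUN/2.8
= 2·144 + 5.4 + 20/2.8
= 288 + 5.40 + 7.14
= 300.54 mOsm/kg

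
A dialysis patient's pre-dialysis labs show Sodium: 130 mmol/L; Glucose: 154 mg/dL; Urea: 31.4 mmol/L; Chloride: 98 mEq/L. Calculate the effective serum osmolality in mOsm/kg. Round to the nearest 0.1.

268.6 mOsm/kg

Effective osmolality excludes urea (freely permeant across cell membranes):
2·Na + glucose/18
= 2·130 + 154/18
= 260 + 8.56
= 268.56 mOsm/kg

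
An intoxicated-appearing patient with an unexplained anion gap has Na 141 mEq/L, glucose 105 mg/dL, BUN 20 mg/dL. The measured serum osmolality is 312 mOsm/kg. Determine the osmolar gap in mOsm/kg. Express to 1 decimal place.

Calculated osmolality = 2·Na + glucose/18 + BUN/2.8
= 2·141 + 105/18 + 20/2.8
= 282 + 5.83 + 7.14
= 294.97 mOsm/kg ≈ 295.0 mOsm/kg
Osmolar gap = measured − calculated = 312 − 295.0 = 17.0 mOsm/kg

17.0 mOsm/kg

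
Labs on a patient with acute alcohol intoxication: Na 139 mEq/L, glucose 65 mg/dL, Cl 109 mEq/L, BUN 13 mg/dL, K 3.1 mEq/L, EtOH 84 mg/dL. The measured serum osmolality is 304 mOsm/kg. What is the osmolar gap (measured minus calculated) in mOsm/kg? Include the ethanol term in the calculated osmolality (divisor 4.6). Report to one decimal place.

Calculated osmolality = 2·Na + glucose/18 + BUN/2.8 + ethanol/4.6
= 2·139 + 65/18 + 13/2.8 + 84/4.6
= 278 + 3.61 + 4.64 + 18.26
= 304.51 mOsm/kg ≈ 304.5 mOsm/kg
Osmolar gap = measured − calculated = 304 − 304.5 = -0.5 mOsm/kg

-0.5 mOsm/kg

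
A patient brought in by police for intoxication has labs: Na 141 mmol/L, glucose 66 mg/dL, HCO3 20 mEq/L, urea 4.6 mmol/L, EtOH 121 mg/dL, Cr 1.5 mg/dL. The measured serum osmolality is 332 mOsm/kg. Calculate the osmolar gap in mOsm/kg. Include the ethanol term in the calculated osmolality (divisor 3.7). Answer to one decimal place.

Calculated osmolality = 2·Na + glucose/18 + urea + ethanol/3.7
= 2·141 + 66/18 + 4.6 + 121/3.7
= 282 + 3.67 + 4.60 + 32.70
= 322.97 mOsm/kg ≈ 323.0 mOsm/kg
Osmolar gap = measured − calculated = 332 − 323.0 = 9.0 mOsm/kg

9.0 mOsm/kg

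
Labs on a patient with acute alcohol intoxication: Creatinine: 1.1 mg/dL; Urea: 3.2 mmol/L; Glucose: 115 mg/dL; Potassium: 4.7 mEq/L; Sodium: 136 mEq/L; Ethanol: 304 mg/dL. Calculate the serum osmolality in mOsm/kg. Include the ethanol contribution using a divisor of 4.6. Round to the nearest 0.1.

347.7 mOsm/kg

Calculated osmolality = 2·Na + glucose/18 + urea + ethanol/4.6
= 2·136 + 115/18 + 3.2 + 304/4.6
= 272 + 6.39 + 3.20 + 66.09
= 347.68 mOsm/kg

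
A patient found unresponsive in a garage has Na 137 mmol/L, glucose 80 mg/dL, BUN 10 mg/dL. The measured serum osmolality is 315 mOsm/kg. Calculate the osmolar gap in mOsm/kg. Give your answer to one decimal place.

33.0 mOsm/kg

Calculated osmolality = 2·Na + glucose/18 + BUN/2.8
= 2·137 + 80/18 + 10/2.8
= 274 + 4.44 + 3.57
= 282.01 mOsm/kg ≈ 282.0 mOsm/kg
Osmolar gap = measured − calculated = 315 − 282.0 = 33.0 mOsm/kg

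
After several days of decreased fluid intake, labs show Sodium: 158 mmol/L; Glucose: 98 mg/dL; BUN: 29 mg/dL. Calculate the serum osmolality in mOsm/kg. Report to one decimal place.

Calculated osmolality = 2·Na + glucose/18 + BUN/2.8
= 2·158 + 98/18 + 29/2.8
= 316 + 5.44 + 10.36
= 331.8 mOsm/kg

331.8 mOsm/kg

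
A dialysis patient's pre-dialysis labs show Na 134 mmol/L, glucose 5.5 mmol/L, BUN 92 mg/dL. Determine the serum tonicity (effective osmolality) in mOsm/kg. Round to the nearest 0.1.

273.5 mOsm/kg

Effective osmolality excludes urea (freely permeant across cell membranes):
2·Na + glucose
= 2·134 + 5.5
= 268 + 5.5
= 273.5 mOsm/kg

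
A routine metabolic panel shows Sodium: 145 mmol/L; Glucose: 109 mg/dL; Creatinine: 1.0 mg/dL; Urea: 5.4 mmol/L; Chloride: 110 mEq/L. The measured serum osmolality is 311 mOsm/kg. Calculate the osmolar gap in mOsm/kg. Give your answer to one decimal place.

9.5 mOsm/kg

Calculated osmolality = 2·Na + glucose/18 + urea
= 2·145 + 109/18 + 5.4
= 290 + 6.06 + 5.40
= 301.46 mOsm/kg ≈ 301.5 mOsm/kg
Osmolar gap = measured − calculated = 311 − 301.5 = 9.5 mOsm/kg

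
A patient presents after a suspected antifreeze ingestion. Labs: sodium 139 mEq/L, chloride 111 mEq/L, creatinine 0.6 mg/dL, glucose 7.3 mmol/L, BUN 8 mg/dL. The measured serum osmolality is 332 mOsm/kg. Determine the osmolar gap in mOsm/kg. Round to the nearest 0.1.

Calculated osmolality = 2·Na + glucose + BUN/2.8
= 2·139 + 7.3 + 8/2.8
= 278 + 7.30 + 2.86
= 288.16 mOsm/kg ≈ 288.2 mOsm/kg
Osmolar gap = measured − calculated = 332 − 288.2 = 43.8 mOsm/kg

43.8 mOsm/kg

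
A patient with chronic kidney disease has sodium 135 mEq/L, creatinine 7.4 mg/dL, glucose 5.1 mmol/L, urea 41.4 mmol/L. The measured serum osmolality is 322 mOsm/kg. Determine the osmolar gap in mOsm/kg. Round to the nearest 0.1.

Calculated osmolality = 2·Na + glucose + urea
= 2·135 + 5.1 + 41.4
= 270 + 5.10 + 41.40
= 316.5 mOsm/kg ≈ 316.5 mOsm/kg
Osmolar gap = measured − calculated = 322 − 316.5 = 5.5 mOsm/kg

5.5 mOsm/kg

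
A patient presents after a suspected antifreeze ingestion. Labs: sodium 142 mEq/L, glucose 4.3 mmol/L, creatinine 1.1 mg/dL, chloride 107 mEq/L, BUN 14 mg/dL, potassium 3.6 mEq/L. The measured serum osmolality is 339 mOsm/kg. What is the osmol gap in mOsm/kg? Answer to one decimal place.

Calculated osmolality = 2·Na + glucose + BUN/2.8
= 2·142 + 4.3 + 14/2.8
= 284 + 4.30 + 5
= 293.3 mOsm/kg ≈ 293.3 mOsm/kg
Osmolar gap = measured − calculated = 339 − 293.3 = 45.7 mOsm/kg

45.7 mOsm/kg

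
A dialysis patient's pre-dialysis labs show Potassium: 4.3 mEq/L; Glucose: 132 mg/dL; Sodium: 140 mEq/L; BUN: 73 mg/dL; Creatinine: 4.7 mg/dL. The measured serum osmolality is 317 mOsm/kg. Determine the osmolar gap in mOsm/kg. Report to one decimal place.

3.6 mOsm/kg

Calculated osmolality = 2·Na + glucose/18 + BUN/2.8
= 2·140 + 132/18 + 73/2.8
= 280 + 7.33 + 26.07
= 313.4 mOsm/kg ≈ 313.4 mOsm/kg
Osmolar gap = measured − calculated = 317 − 313.4 = 3.6 mOsm/kg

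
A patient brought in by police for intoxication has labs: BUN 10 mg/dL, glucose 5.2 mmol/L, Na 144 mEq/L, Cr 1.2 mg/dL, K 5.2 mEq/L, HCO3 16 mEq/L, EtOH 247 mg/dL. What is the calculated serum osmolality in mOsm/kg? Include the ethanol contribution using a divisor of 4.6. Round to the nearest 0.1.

350.5 mOsm/kg

Calculated osmolality = 2·Na + glucose + BUN/2.8 + ethanol/4.6
= 2·144 + 5.2 + 10/2.8 + 247/4.6
= 288 + 5.20 + 3.57 + 53.70
= 350.47 mOsm/kg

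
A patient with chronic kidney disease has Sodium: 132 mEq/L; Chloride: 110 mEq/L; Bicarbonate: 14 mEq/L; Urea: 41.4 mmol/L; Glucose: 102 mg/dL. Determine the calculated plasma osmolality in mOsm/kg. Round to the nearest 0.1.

Calculated osmolality = 2·Na + glucose/18 + urea
= 2·132 + 102/18 + 41.4
= 264 + 5.67 + 41.40
= 311.07 mOsm/kg

311.1 mOsm/kg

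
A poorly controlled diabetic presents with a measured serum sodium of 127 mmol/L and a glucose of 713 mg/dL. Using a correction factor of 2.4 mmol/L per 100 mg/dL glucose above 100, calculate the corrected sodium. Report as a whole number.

142 mmol/L

Corrected Na = measured Na + 2.4 · (glucose − 100)/100
= 127 + 2.4 · (713 − 100)/100
= 127 + 14.7
= 141.7 mmol/L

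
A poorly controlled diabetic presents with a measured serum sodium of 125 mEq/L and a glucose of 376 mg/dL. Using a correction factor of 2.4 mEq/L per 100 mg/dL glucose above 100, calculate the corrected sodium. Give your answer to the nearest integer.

Corrected Na = measured Na + 2.4 · (glucose − 100)/100
= 125 + 2.4 · (376 − 100)/100
= 125 + 6.6
= 131.6 mEq/L

132 mEq/L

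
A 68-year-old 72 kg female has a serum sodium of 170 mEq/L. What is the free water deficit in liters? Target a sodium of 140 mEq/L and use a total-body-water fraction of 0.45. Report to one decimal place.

TBW = 0.45 · 72 = 32.4 L
Free water deficit = TBW · (Na/140 − 1)
= 32.4 · (170/140 − 1)
= 32.4 · 0.2143
= 6.94 L

6.9 L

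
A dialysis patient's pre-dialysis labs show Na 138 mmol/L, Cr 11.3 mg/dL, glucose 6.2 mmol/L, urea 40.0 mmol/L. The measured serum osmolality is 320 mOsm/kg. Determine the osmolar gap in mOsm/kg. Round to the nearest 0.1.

-2.2 mOsm/kg

Calculated osmolality = 2·Na + glucose + urea
= 2·138 + 6.2 + 40
= 276 + 6.20 + 40
= 322.2 mOsm/kg ≈ 322.2 mOsm/kg
Osmolar gap = measured − calculated = 320 − 322.2 = -2.2 mOsm/kg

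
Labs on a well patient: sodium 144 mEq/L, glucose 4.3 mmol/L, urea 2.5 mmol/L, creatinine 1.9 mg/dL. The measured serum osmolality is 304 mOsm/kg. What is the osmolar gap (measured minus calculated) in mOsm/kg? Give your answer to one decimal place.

9.2 mOsm/kg

Calculated osmolality = 2·Na + glucose + urea
= 2·144 + 4.3 + 2.5
= 288 + 4.30 + 2.50
= 294.8 mOsm/kg ≈ 294.8 mOsm/kg
Osmolar gap = measured − calculated = 304 − 294.8 = 9.2 mOsm/kg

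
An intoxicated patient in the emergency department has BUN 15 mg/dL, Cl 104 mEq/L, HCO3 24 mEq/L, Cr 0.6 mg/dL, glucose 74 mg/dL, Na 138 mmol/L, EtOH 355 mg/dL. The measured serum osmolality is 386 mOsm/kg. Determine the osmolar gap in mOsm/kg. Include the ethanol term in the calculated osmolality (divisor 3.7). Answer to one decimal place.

Calculated osmolality = 2·Na + glucose/18 + BUN/2.8 + ethanol/3.7
= 2·138 + 74/18 + 15/2.8 + 355/3.7
= 276 + 4.11 + 5.36 + 95.95
= 381.42 mOsm/kg ≈ 381.4 mOsm/kg
Osmolar gap = measured − calculated = 386 − 381.4 = 4.6 mOsm/kg

4.6 mOsm/kg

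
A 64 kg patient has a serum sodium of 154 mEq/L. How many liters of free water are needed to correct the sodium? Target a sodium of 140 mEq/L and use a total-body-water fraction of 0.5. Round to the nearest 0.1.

TBW = 0.5 · 64 = 32 L
Free water deficit = TBW · (Na/140 − 1)
= 32 · (154/140 − 1)
= 32 · 0.1
= 3.2 L

3.2 L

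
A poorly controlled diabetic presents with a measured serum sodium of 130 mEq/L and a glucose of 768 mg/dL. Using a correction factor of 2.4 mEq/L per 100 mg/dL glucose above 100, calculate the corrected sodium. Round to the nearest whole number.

146 mEq/L

Corrected Na = measured Na + 2.4 · (glucose − 100)/100
= 130 + 2.4 · (768 − 100)/100
= 130 + 16
= 146 mEq/L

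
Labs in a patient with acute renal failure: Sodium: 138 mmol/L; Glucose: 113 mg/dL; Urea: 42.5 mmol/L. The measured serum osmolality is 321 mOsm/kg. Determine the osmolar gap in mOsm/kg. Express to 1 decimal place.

Calculated osmolality = 2·Na + glucose/18 + urea
= 2·138 + 113/18 + 42.5
= 276 + 6.28 + 42.50
= 324.78 mOsm/kg ≈ 324.8 mOsm/kg
Osmolar gap = measured − calculated = 321 − 324.8 = -3.8 mOsm/kg

-3.8 mOsm/kg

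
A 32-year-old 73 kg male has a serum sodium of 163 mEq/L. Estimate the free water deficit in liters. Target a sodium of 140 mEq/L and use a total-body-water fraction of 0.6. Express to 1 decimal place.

7.2 L

TBW = 0.6 · 73 = 43.8 L
Free water deficit = TBW · (Na/140 − 1)
= 43.8 · (163/140 − 1)
= 43.8 · 0.1643
= 7.2 L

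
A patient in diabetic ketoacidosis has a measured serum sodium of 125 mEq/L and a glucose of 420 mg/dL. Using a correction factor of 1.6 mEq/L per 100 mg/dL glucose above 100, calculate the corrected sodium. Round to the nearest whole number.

130 mEq/L

Corrected Na = measured Na + 1.6 · (glucose − 100)/100
= 125 + 1.6 · (420 − 100)/100
= 125 + 5.1
= 130.1 mEq/L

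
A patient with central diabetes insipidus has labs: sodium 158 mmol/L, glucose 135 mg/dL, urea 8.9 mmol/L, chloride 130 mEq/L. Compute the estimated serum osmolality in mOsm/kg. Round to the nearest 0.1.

Calculated osmolality = 2·Na + glucose/18 + urea
= 2·158 + 135/18 + 8.9
= 316 + 7.50 + 8.90
= 332.4 mOsm/kg

332.4 mOsm/kg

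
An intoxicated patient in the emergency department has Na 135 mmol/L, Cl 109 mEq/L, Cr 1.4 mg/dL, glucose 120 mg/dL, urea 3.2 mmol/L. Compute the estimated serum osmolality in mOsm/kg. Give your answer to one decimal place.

Calculated osmolality = 2·Na + glucose/18 + urea
= 2·135 + 120/18 + 3.2
= 270 + 6.67 + 3.20
= 279.87 mOsm/kg

279.9 mOsm/kg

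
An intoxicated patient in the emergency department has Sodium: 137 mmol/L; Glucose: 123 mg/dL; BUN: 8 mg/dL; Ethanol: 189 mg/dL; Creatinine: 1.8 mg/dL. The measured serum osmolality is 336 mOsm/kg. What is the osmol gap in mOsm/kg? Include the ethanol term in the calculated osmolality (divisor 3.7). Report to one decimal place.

1.2 mOsm/kg

Calculated osmolality = 2·Na + glucose/18 + BUN/2.8 + ethanol/3.7
= 2·137 + 123/18 + 8/2.8 + 189/3.7
= 274 + 6.83 + 2.86 + 51.08
= 334.77 mOsm/kg ≈ 334.8 mOsm/kg
Osmolar gap = measured − calculated = 336 − 334.8 = 1.2 mOsm/kg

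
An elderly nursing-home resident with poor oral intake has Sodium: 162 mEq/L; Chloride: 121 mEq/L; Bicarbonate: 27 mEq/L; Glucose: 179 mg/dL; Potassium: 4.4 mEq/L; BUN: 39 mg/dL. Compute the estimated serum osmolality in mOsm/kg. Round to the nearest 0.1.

347.9 mOsm/kg

Calculated osmolality = 2·Na + glucose/18 + BUN/2.8
= 2·162 + 179/18 + 39/2.8
= 324 + 9.94 + 13.93
= 347.87 mOsm/kg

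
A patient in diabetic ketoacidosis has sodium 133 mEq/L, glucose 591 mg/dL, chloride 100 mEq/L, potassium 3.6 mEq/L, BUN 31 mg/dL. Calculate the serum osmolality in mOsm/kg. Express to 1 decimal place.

Calculated osmolality = 2·Na + glucose/18 + BUN/2.8
= 2·133 + 591/18 + 31/2.8
= 266 + 32.83 + 11.07
= 309.9 mOsm/kg

309.9 mOsm/kg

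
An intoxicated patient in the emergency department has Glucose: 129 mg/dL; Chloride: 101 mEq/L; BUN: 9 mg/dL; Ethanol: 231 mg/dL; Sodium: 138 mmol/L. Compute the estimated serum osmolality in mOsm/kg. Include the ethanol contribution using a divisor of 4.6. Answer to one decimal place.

336.6 mOsm/kg

Calculated osmolality = 2·Na + glucose/18 + BUN/2.8 + ethanol/4.6
= 2·138 + 129/18 + 9/2.8 + 231/4.6
= 276 + 7.17 + 3.21 + 50.22
= 336.6 mOsm/kg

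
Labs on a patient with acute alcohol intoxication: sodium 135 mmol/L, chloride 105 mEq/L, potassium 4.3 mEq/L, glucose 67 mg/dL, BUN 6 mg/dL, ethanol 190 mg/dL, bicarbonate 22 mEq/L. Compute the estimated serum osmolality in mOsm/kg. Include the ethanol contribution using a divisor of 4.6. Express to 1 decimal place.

Calculated osmolality = 2·Na + glucose/18 + BUN/2.8 + ethanol/4.6
= 2·135 + 67/18 + 6/2.8 + 190/4.6
= 270 + 3.72 + 2.14 + 41.30
= 317.16 mOsm/kg

317.2 mOsm/kg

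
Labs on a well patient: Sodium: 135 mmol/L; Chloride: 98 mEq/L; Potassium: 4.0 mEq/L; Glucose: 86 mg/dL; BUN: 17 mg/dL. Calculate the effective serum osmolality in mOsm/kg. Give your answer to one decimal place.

Effective osmolality excludes urea (freely permeant across cell membranes):
2·Na + glucose/18
= 2·135 + 86/18
= 270 + 4.78
= 274.78 mOsm/kg

274.8 mOsm/kg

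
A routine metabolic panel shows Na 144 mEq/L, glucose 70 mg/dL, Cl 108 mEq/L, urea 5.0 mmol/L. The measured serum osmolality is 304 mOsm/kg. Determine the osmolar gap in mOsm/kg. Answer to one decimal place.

7.1 mOsm/kg

Calculated osmolality = 2·Na + glucose/18 + urea
= 2·144 + 70/18 + 5
= 288 + 3.89 + 5
= 296.89 mOsm/kg ≈ 296.9 mOsm/kg
Osmolar gap = measured − calculated = 304 − 296.9 = 7.1 mOsm/kg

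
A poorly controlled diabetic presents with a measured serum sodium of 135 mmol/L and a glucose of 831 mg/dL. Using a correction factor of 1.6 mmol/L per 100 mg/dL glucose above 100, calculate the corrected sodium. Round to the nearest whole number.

Corrected Na = measured Na + 1.6 · (glucose − 100)/100
= 135 + 1.6 · (831 − 100)/100
= 135 + 11.7
= 146.7 mmol/L

147 mmol/L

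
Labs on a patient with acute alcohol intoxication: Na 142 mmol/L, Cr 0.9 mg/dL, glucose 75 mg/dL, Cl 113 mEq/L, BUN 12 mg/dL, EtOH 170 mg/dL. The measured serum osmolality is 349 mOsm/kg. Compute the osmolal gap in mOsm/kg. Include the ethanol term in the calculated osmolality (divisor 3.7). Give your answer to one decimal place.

Calculated osmolality = 2·Na + glucose/18 + BUN/2.8 + ethanol/3.7
= 2·142 + 75/18 + 12/2.8 + 170/3.7
= 284 + 4.17 + 4.29 + 45.95
= 338.41 mOsm/kg ≈ 338.4 mOsm/kg
Osmolar gap = measured − calculated = 349 − 338.4 = 10.6 mOsm/kg

10.6 mOsm/kg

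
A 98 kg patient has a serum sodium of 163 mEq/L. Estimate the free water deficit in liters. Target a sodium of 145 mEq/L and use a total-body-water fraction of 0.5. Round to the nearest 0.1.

TBW = 0.5 · 98 = 49 L
Free water deficit = TBW · (Na/145 − 1)
= 49 · (163/145 − 1)
= 49 · 0.1241
= 6.08 L

6.1 L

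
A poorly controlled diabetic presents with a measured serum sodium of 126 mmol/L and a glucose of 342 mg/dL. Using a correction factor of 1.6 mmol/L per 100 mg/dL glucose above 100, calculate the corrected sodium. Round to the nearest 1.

130 mmol/L

Corrected Na = measured Na + 1.6 · (glucose − 100)/100
= 126 + 1.6 · (342 − 100)/100
= 126 + 3.9
= 129.9 mmol/L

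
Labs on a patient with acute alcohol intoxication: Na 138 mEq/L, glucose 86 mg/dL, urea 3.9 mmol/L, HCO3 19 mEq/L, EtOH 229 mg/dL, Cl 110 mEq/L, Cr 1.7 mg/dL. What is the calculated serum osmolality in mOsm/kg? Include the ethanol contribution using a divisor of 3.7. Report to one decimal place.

346.6 mOsm/kg

Calculated osmolality = 2·Na + glucose/18 + urea + ethanol/3.7
= 2·138 + 86/18 + 3.9 + 229/3.7
= 276 + 4.78 + 3.90 + 61.89
= 346.57 mOsm/kg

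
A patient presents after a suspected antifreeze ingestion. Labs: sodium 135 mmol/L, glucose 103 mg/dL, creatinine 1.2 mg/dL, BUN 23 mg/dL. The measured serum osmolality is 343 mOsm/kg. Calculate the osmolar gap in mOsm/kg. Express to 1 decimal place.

59.1 mOsm/kg

Calculated osmolality = 2·Na + glucose/18 + BUN/2.8
= 2·135 + 103/18 + 23/2.8
= 270 + 5.72 + 8.21
= 283.93 mOsm/kg ≈ 283.9 mOsm/kg
Osmolar gap = measured − calculated = 343 − 283.9 = 59.1 mOsm/kg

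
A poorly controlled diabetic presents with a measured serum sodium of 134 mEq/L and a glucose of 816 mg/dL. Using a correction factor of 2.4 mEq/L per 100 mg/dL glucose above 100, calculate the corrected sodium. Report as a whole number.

151 mEq/L

Corrected Na = measured Na + 2.4 · (glucose − 100)/100
= 134 + 2.4 · (816 − 100)/100
= 134 + 17.2
= 151.2 mEq/L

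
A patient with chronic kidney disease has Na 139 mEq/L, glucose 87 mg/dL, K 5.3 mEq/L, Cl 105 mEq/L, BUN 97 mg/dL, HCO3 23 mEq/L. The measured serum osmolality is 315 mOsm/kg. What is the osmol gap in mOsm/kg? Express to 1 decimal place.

-2.5 mOsm/kg

Calculated osmolality = 2·Na + glucose/18 + BUN/2.8
= 2·139 + 87/18 + 97/2.8
= 278 + 4.83 + 34.64
= 317.47 mOsm/kg ≈ 317.5 mOsm/kg
Osmolar gap = measured − calculated = 315 − 317.5 = -2.5 mOsm/kg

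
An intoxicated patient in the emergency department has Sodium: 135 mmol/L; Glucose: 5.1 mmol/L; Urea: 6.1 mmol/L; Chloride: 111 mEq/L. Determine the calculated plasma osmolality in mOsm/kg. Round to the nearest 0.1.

Calculated osmolality = 2·Na + glucose + urea
= 2·135 + 5.1 + 6.1
= 270 + 5.10 + 6.10
= 281.2 mOsm/kg

281.2 mOsm/kg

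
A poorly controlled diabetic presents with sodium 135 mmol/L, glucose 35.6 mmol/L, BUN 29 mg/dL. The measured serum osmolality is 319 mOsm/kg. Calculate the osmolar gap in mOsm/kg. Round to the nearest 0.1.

3.0 mOsm/kg

Calculated osmolality = 2·Na + glucose + BUN/2.8
= 2·135 + 35.6 + 29/2.8
= 270 + 35.60 + 10.36
= 315.96 mOsm/kg ≈ 316.0 mOsm/kg
Osmolar gap = measured − calculated = 319 − 316.0 = 3.0 mOsm/kg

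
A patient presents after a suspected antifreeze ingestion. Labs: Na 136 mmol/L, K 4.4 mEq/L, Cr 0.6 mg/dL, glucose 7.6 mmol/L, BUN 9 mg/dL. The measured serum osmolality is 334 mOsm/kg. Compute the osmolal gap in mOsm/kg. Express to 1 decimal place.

Calculated osmolality = 2·Na + glucose + BUN/2.8
= 2·136 + 7.6 + 9/2.8
= 272 + 7.60 + 3.21
= 282.81 mOsm/kg ≈ 282.8 mOsm/kg
Osmolar gap = measured − calculated = 334 − 282.8 = 51.2 mOsm/kg

51.2 mOsm/kg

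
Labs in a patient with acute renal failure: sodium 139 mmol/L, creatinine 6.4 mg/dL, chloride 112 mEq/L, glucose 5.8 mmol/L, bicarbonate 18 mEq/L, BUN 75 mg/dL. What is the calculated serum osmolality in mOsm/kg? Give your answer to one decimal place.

310.6 mOsm/kg

Calculated osmolality = 2·Na + glucose + BUN/2.8
= 2·139 + 5.8 + 75/2.8
= 278 + 5.80 + 26.79
= 310.59 mOsm/kg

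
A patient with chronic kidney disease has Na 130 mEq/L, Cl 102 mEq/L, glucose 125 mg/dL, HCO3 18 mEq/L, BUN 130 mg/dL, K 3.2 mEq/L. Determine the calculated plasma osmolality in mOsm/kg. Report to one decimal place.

313.4 mOsm/kg

Calculated osmolality = 2·Na + glucose/18 + BUN/2.8
= 2·130 + 125/18 + 130/2.8
= 260 + 6.94 + 46.43
= 313.37 mOsm/kg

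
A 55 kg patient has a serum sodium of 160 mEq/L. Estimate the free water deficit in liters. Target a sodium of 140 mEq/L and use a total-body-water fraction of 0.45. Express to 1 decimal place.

3.5 L

TBW = 0.45 · 55 = 24.75 L
Free water deficit = TBW · (Na/140 − 1)
= 24.75 · (160/140 − 1)
= 24.75 · 0.1429
= 3.54 L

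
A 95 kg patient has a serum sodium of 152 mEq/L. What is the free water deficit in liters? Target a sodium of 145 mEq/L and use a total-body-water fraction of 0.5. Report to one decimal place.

2.3 L

TBW = 0.5 · 95 = 47.5 L
Free water deficit = TBW · (Na/145 − 1)
= 47.5 · (152/145 − 1)
= 47.5 · 0.0483
= 2.29 L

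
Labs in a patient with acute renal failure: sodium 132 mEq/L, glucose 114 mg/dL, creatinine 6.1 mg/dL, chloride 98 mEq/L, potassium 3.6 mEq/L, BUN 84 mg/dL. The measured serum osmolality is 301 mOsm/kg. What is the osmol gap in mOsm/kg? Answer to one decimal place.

0.7 mOsm/kg

Calculated osmolality = 2·Na + glucose/18 + BUN/2.8
= 2·132 + 114/18 + 84/2.8
= 264 + 6.33 + 30
= 300.33 mOsm/kg ≈ 300.3 mOsm/kg
Osmolar gap = measured − calculated = 301 − 300.3 = 0.7 mOsm/kg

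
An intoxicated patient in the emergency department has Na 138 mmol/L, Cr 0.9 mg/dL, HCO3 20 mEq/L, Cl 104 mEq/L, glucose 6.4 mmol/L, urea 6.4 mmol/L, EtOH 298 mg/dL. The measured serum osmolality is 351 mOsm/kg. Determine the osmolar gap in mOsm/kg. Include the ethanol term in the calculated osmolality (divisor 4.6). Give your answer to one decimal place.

Calculated osmolality = 2·Na + glucose + urea + ethanol/4.6
= 2·138 + 6.4 + 6.4 + 298/4.6
= 276 + 6.40 + 6.40 + 64.78
= 353.58 mOsm/kg ≈ 353.6 mOsm/kg
Osmolar gap = measured − calculated = 351 − 353.6 = -2.6 mOsm/kg

-2.6 mOsm/kg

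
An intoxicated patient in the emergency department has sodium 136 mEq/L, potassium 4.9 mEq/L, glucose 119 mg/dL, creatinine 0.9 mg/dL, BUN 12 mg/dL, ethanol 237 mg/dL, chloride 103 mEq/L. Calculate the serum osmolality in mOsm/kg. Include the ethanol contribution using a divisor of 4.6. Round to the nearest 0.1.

334.4 mOsm/kg

Calculated osmolality = 2·Na + glucose/18 + BUN/2.8 + ethanol/4.6
= 2·136 + 119/18 + 12/2.8 + 237/4.6
= 272 + 6.61 + 4.29 + 51.52
= 334.42 mOsm/kg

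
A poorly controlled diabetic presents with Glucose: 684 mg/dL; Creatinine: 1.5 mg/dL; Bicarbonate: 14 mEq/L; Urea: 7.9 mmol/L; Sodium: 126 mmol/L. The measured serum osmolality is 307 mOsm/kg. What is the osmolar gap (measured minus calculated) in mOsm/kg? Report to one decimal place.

9.1 mOsm/kg

Calculated osmolality = 2·Na + glucose/18 + urea
= 2·126 + 684/18 + 7.9
= 252 + 38 + 7.90
= 297.9 mOsm/kg ≈ 297.9 mOsm/kg
Osmolar gap = measured − calculated = 307 − 297.9 = 9.1 mOsm/kg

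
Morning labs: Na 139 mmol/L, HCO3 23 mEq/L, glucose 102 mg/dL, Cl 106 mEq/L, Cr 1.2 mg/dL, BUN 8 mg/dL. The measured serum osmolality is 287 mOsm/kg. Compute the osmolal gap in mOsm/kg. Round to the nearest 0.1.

0.5 mOsm/kg

Calculated osmolality = 2·Na + glucose/18 + BUN/2.8
= 2·139 + 102/18 + 8/2.8
= 278 + 5.67 + 2.86
= 286.53 mOsm/kg ≈ 286.5 mOsm/kg
Osmolar gap = measured − calculated = 287 − 286.5 = 0.5 mOsm/kg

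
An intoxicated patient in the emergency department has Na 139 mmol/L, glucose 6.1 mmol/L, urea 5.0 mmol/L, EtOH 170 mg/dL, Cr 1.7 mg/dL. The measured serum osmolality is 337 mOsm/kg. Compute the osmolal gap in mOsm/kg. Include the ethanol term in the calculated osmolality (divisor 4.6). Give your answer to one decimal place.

10.9 mOsm/kg

Calculated osmolality = 2·Na + glucose + urea + ethanol/4.6
= 2·139 + 6.1 + 5 + 170/4.6
= 278 + 6.10 + 5 + 36.96
= 326.06 mOsm/kg ≈ 326.1 mOsm/kg
Osmolar gap = measured − calculated = 337 − 326.1 = 10.9 mOsm/kg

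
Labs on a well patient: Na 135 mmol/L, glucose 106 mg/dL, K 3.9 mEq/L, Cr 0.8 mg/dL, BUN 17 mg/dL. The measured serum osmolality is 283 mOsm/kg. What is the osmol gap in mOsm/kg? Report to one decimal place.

1.0 mOsm/kg

Calculated osmolality = 2·Na + glucose/18 + BUN/2.8
= 2·135 + 106/18 + 17/2.8
= 270 + 5.89 + 6.07
= 281.96 mOsm/kg ≈ 282.0 mOsm/kg
Osmolar gap = measured − calculated = 283 − 282.0 = 1.0 mOsm/kg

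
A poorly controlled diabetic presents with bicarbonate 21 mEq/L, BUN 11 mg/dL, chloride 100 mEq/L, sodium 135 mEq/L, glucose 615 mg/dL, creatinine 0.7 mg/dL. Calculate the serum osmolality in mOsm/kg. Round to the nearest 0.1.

Calculated osmolality = 2·Na + glucose/18 + BUN/2.8
= 2·135 + 615/18 + 11/2.8
= 270 + 34.17 + 3.93
= 308.1 mOsm/kg

308.1 mOsm/kg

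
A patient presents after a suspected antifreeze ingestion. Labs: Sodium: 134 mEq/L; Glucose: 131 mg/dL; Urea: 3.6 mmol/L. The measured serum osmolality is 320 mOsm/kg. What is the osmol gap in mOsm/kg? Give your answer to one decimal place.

Calculated osmolality = 2·Na + glucose/18 + urea
= 2·134 + 131/18 + 3.6
= 268 + 7.28 + 3.60
= 278.88 mOsm/kg ≈ 278.9 mOsm/kg
Osmolar gap = measured − calculated = 320 − 278.9 = 41.1 mOsm/kg

41.1 mOsm/kg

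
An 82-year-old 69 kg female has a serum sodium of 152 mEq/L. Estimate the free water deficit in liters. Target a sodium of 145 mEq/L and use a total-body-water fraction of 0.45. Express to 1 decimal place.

1.5 L

TBW = 0.45 · 69 = 31.05 L
Free water deficit = TBW · (Na/145 − 1)
= 31.05 · (152/145 − 1)
= 31.05 · 0.0483
= 1.5 L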